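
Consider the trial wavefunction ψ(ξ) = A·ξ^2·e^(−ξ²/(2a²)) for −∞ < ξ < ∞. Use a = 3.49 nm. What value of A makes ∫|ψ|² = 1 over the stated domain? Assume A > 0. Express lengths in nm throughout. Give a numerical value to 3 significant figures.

Require ∫ |ψ|² dξ = 1 over the whole domain.
Differentiating ∫e^(−αξ²) dξ = √(π/α) under α to get the higher moments, ∫|ψ|² dξ = A²·(3·√(π)·a^5/4).
Hence A² = 1/[3·√(π)·a^5/4].
With a = 3.49: A² = 0.001453 and A = 0.03812.

A ≈ 0.0381 nm^(-5/2)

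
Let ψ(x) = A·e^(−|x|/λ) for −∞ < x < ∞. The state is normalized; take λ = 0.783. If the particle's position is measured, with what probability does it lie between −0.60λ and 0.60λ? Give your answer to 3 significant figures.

P = ∫_{−0.60λ}^{0.60λ} |ψ(x)|² dx.
With A² fixed by ∫|ψ|² = 1, i.e. A² = (λ)^(−1), substitute and integrate.
Both integrals are even about x = 0, so only the x ≥ 0 halves are needed (the factors of 2 cancel). In terms of u = x/λ (A² and the length scale cancel between numerator and denominator), P = [∫_{0}^{0.60} e^(-2·u) du] / [∫_{0}^{∞} e^(-2·u) du].
With ∫ e^(-2·u) du = -e^(-2·u)/2 + C, the region integral is 1/2 - e^(-6/5)/2 and the full one is 1/2.
Evaluating gives P = 0.6988.

P ≈ 0.699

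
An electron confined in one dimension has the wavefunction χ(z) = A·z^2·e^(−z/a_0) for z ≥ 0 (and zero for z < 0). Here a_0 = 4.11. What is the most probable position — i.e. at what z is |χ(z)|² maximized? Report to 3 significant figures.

z ≈ 8.22

Differentiate |χ(z)|² with respect to z and set to zero.
Solving yields z = 2·a_0.
With a_0 = 4.11, the most probable position is 8.220.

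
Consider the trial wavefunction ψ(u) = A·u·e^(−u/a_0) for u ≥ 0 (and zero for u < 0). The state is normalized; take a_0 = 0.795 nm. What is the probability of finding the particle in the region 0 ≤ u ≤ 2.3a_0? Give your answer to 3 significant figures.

|ψ|² is the probability density, so P = ∫_{0}^{2.3a_0} |ψ|² du.
Since A² = 1/(a_0^3/4), this is the region integral divided by the full normalization integral.
Let t = u/a_0; then A² and the length scale cancel, so P = ∫_{0}^{2.3} t^2·e^(-2·t) dt ÷ ∫_{0}^{∞} t^2·e^(-2·t) dt.
An antiderivative of t^2·e^(-2·t) is -(2·t^2 + 2·t + 1)·e^(-2·t)/4; evaluating from 0 to 2.3 gives 1/4 - 809·e^(-23/5)/200, while the full integral is 1/4.
This works out to P = 0.8374.

P ≈ 0.837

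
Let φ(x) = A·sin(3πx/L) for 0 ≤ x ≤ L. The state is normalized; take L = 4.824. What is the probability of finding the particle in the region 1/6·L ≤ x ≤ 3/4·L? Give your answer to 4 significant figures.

P ≈ 0.5303

The probability is P = ∫ |φ|² dx over [1/6·L, 3/4·L].
Since A² = 1/(L/2), this is the region integral divided by the full normalization integral.
Substituting u = x/L, A² and the length scale cancel in the ratio: P = ∫_{1/6}^{3/4} sin(3·π·u)^2 du / ∫_{0}^{1} sin(3·π·u)^2 du.
With ∫ sin(3·π·u)^2 du = u/2 - sin(6·π·u)/(12·π) + C, the region integral is 7/24 - 1/(12·π) and the full one is 1/2.
Taking the ratio, P = (-2 + 7·π)/(12·π).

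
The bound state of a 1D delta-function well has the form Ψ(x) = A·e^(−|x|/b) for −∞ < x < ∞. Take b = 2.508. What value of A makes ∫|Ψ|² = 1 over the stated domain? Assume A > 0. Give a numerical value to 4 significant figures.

Require ∫ |Ψ|² dx = 1 over the whole domain.
Carrying out the integral gives A² · b.
With b = 2.508: A² = 0.39872 and A = 0.63145.

A ≈ 0.6314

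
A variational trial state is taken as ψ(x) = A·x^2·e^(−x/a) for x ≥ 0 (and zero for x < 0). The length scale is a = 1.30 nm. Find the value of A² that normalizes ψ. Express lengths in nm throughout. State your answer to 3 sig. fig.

A^2 ≈ 0.359 nm^(-5)

We need A² ∫|f|² dx = 1, taking the integral from 0 to ∞.
∫|ψ|² dx = A²·(3·a^5/4).
Setting this equal to 1 gives A² = 1/(3·a^5/4).
Substituting a = 1.30 gives A² = 0.3591, so A = 0.5993.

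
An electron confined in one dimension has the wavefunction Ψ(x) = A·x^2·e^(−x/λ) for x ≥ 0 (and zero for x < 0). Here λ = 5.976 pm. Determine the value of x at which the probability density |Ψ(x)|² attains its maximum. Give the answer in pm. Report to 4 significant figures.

Differentiate |Ψ(x)|² with respect to x and set to zero.
This gives x = 2·λ.
With λ = 5.976, the most probable position is 11.952 pm.

x ≈ 11.95 pm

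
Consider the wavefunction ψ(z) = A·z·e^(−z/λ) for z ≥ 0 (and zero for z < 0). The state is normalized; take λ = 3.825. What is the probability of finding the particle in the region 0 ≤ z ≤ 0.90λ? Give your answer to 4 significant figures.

P ≈ 0.2694

P = ∫_{0}^{0.90λ} |ψ(z)|² dz.
The normalization integral ∫|ψ|²dz over the whole domain equals λ^3/4·A², and A² cancels in the ratio.
In terms of u = z/λ (A² and the length scale cancel between numerator and denominator), P = [∫_{0}^{0.90} u^2·e^(-2·u) du] / [∫_{0}^{∞} u^2·e^(-2·u) du].
Using ∫ u^2·e^(-2·u) du = -(2·u^2 + 2·u + 1)·e^(-2·u)/4, the numerator is 1/4 - 221·e^(-9/5)/200 and the denominator is 1/4.
This works out to P = 0.26938.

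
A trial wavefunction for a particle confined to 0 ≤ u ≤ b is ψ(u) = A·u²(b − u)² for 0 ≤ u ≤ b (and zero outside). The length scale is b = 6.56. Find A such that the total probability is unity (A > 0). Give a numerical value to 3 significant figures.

We need A² ∫|f|² du = 1, taking the integral from 0 to b.
Expanding the polynomial and integrating term by term, ∫|ψ|² du = A²·(b^9/630).
Substituting b = 6.56 gives A² = 0.00002800, so A = 0.005292.

A ≈ 0.00529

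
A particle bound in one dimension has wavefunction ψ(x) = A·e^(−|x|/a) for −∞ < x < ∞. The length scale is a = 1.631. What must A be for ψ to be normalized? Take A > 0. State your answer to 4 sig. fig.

The normalization condition is ∫|ψ|² dx = 1 from −∞ to ∞.
With ∫₀^∞ x^0 e^(−αx) dx = 0!/α^1, the integral (without the A² prefactor) comes out to a.
Plugging in a = 1.631 yields A = 0.78302.

A ≈ 0.7830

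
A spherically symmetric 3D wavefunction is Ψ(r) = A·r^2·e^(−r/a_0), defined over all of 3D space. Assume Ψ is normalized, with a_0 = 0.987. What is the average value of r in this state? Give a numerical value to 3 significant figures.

⟨r⟩ ≈ 3.45

The expectation value is the |Ψ|²-weighted average of r: ∫ r|Ψ|² 4πr² dr.
Since the A² factors cancel between numerator and denominator, ⟨r⟩ = 7·a_0/2.
With a_0 = 0.987, ⟨r⟩ = 3.455.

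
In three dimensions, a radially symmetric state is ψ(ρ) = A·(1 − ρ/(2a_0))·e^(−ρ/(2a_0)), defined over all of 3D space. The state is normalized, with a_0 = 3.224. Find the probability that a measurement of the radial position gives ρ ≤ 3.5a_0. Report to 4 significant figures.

P ≈ 0.1127

Integrate the radial probability density 4πρ²|ψ|² over ρ ≤ 3.5a_0.
The full normalization integral is A²·[8·π·a_0^3] = 1, fixing A².
In terms of u = ρ/a_0 (A², 4π and the length scale all cancel between numerator and denominator), P = [∫_{0}^{3.5} u^2·(1 - u/2)^2·e^(-u) du] / [∫_{0}^{∞} u^2·(1 - u/2)^2·e^(-u) du].
With ∫ u^2·(1 - u/2)^2·e^(-u) du = -(u^4/4 + u^2 + 2·u + 2)·e^(-u) + C, the region integral is 2 - 3761·e^(-7/2)/64 and the full one is 2.
Taking the ratio yields P = 0.11272.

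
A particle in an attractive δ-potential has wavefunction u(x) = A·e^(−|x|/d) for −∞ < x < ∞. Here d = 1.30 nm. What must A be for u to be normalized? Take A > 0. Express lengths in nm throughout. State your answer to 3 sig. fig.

The normalization condition is ∫|u|² dx = 1 from −∞ to ∞.
The integral (without the A² prefactor) comes out to d.
Hence A² = 1/[d].
Substituting d = 1.30 gives A² = 0.7692, so A = 0.8771.

A ≈ 0.877 nm^(-1/2)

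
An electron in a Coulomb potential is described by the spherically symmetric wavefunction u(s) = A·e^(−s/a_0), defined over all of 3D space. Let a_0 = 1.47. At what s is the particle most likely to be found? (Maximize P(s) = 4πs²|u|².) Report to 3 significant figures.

The maximum of P(s) = 4πs²|u|² occurs where its derivative vanishes.
Solving yields s = a_0.
With a_0 = 1.47, the most probable radial distance is 1.470.

s ≈ 1.47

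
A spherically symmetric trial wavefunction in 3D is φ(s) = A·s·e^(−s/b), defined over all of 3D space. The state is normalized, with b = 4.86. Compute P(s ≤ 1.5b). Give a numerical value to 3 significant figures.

With dV = 4πs²ds, the probability is ∫|φ|² dV over s ≤ 1.5b.
Normalization gives A² = 1/(3·π·b^5).
Substituting u = s/b, A², 4π and the length scale all cancel in the ratio: P = ∫_{0}^{1.5} u^4·e^(-2·u) du / ∫_{0}^{∞} u^4·e^(-2·u) du.
Using ∫ u^4·e^(-2·u) du = -(u^4/2 + u^3 + 3·u^2/2 + 3·u/2 + 3/4)·e^(-2·u), the numerator is 3/4 - 393·e^(-3)/32 and the denominator is 3/4.
Taking the ratio yields P = 0.1847.

P ≈ 0.185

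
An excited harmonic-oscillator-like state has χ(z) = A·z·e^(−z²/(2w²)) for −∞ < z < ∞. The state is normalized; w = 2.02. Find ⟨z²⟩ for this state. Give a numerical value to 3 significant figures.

⟨z^2⟩ ≈ 6.12

The expectation value is the |χ|²-weighted average of z^2: ∫ z^2|χ|² dz.
Evaluating both integrals, ⟨z²⟩ = 3·w^2/2.
Putting w = 2.02 gives 6.121.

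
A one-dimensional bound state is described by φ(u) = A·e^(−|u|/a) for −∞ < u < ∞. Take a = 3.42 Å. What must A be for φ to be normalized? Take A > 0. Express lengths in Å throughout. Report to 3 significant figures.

Require ∫ |φ|² du = 1 over the whole domain.
Using ∫₀^∞ uⁿ e^(−αu) du = n!/αⁿ⁺¹, carrying out the integral gives A² · a.
Setting this equal to 1 gives A² = 1/(a).
With a = 3.42: A² = 0.2924 and A = 0.5407.

A ≈ 0.541 Å^(-1/2)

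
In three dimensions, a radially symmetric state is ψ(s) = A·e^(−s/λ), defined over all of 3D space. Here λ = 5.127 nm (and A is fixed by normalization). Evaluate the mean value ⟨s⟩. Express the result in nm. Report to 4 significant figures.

⟨s⟩ ≈ 7.691 nm

The expectation value is the |ψ|²-weighted average of s: ∫ s|ψ|² 4πs² ds.
Since the A² factors cancel between numerator and denominator, ⟨s⟩ = 3·λ/2.
Putting λ = 5.127 gives 7.6905.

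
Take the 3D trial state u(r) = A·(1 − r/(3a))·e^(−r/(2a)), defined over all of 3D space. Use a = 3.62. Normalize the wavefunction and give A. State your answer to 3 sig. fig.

The normalization condition is ∫|u|² 4πr² dr = 1 from 0 to ∞.
Recall ∫₀^∞ r^m e^(−r/β) dr = m!·β^(m+1), ∫|u|² 4πr² dr = A²·(8·π·a^3/3).
Hence A² = 1/[8·π·a^3/3].
Substituting a = 3.62 gives A² = 0.002516, so A = 0.05016.

A ≈ 0.0502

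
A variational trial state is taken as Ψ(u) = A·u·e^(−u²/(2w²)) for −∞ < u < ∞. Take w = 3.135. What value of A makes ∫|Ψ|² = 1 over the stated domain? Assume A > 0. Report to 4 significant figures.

A ≈ 0.1914

Normalization requires ∫|Ψ|² du = 1, integrated from −∞ to ∞.
Using the Gaussian integral ∫_{−∞}^{∞} e^(−αu²) du = √(π/α), with Ψ = A·u·e^(−u²/(2w²)), the integral evaluates to A²·[√(π)·w^3/2].
Hence A² = 1/[√(π)·w^3/2].
Plugging in w = 3.135 yields A = 0.19137.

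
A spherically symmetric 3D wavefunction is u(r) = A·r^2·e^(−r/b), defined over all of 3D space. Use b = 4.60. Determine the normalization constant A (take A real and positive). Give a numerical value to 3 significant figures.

Require ∫ |u|² 4πr² dr = 1 over the whole domain.
∫|u|² 4πr² dr = A²·(45·π·b^7/2).
Plugging in b = 4.60 yields A = 0.0005697.

A ≈ 0.000570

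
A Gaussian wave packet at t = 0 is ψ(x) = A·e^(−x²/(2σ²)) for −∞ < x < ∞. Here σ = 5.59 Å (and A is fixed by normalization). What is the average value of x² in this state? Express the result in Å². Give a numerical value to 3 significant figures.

⟨x²⟩ = ∫ x^2 |ψ|² dx over the full domain.
With ∫_{−∞}^{∞} x^(2m) e^(−αx²) dx = (2m−1)!!·√π / (2^m α^(m+1/2)), the ratio of the moment integral to the normalization integral gives ⟨x²⟩ = σ^2/2.
Putting σ = 5.59 gives 15.62.

⟨x^2⟩ ≈ 15.6 Å^2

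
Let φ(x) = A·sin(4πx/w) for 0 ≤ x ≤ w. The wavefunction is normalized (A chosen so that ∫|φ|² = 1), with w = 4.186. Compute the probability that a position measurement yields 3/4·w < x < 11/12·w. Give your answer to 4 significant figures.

P ≈ 0.2011

P = ∫_{3/4·w}^{11/12·w} |φ(x)|² dx.
Since A² = 1/(w/2), this is the region integral divided by the full normalization integral.
In terms of u = x/w (A² and the length scale cancel between numerator and denominator), P = [∫_{3/4}^{11/12} sin(4·π·u)^2 du] / [∫_{0}^{1} sin(4·π·u)^2 du].
Using ∫ sin(4·π·u)^2 du = u/2 - sin(4·π·u)·cos(4·π·u)/(8·π), the numerator is √(3)/(32·π) + 1/12 and the denominator is 1/2.
The result is P = (√(3)/16 + π/6)/π.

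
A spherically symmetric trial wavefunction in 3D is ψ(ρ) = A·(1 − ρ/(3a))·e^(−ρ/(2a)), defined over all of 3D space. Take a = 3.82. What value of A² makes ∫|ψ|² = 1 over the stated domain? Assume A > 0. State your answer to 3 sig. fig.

A^2 ≈ 0.00214

Require ∫ |ψ|² 4πρ² dρ = 1 over the whole domain.
In 3D with spherical symmetry the volume element is 4πρ² dρ.
With ∫₀^∞ ρ^4 e^(−αρ) dρ = 4!/α^5, ∫|ψ|² 4πρ² dρ = A²·(8·π·a^3/3).
Setting this equal to 1 gives A² = 1/(8·π·a^3/3).
With a = 3.82: A² = 0.002141 and A = 0.04627.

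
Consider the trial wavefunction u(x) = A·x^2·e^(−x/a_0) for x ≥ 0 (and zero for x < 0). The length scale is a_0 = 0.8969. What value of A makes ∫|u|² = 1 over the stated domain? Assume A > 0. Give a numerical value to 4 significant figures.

We need A² ∫|f|² dx = 1, taking the integral from 0 to ∞.
∫|u|² dx = A²·(3·a_0^5/4).
Hence A² = 1/[3·a_0^5/4].
With a_0 = 0.8969: A² = 2.2973 and A = 1.5157.

A ≈ 1.516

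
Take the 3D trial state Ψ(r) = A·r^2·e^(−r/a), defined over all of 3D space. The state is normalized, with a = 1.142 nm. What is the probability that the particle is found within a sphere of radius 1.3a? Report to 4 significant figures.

P = ∫ |Ψ|² 4πr² dr over r ≤ 1.3a.
A² is fixed by ∫₀^∞ 4πr²|Ψ|² dr = 1, i.e. A² = (45·π·a^7/2)^(−1).
Let u = r/a; then A², 4π and the length scale all cancel, so P = ∫_{0}^{1.3} u^6·e^(-2·u) du ÷ ∫_{0}^{∞} u^6·e^(-2·u) du.
An antiderivative of u^6·e^(-2·u) is -(4·u^6 + 12·u^5 + 30·u^4 + 60·u^3 + 90·u^2 + 90·u + 45)·e^(-2·u)/8; evaluating from 0 to 1.3 gives ≈ 0.0965818, while the full integral is 45/8.
This evaluates to P = 0.017170.

P ≈ 0.01717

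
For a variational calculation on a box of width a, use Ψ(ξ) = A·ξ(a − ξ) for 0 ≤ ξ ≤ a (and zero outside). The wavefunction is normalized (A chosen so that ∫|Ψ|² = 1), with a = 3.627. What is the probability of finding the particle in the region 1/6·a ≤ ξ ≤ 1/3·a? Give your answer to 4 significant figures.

P ≈ 0.1744

The probability is P = ∫ |Ψ|² dξ over [1/6·a, 1/3·a].
The normalization integral ∫|Ψ|²dξ over the whole domain equals a^5/30·A², and A² cancels in the ratio.
Let u = ξ/a; then A² and the length scale cancel, so P = ∫_{1/6}^{1/3} u^2·(1 - u)^2 du ÷ ∫_{0}^{1} u^2·(1 - u)^2 du.
An antiderivative of u^2·(1 - u)^2 is u^3·(6·u^2 - 15·u + 10)/30; evaluating from 1/6 to 1/3 gives ≈ 0.00581276, while the full integral is 1/30.
This works out to P = 113/648.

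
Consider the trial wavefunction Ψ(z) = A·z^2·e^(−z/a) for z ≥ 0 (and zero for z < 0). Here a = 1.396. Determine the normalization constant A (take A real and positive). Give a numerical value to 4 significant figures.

We need A² ∫|f|² dz = 1, taking the integral from 0 to ∞.
Recall ∫₀^∞ z^m e^(−z/β) dz = m!·β^(m+1), with Ψ = A·z^2·e^(−z/a), the integral evaluates to A²·[3·a^5/4].
So A² = (3·a^5/4)^(−1).
Plugging in a = 1.396 yields A = 0.50148.

A ≈ 0.5015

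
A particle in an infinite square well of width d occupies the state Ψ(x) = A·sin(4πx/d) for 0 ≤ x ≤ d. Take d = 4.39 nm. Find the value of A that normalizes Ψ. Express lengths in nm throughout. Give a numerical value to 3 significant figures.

A ≈ 0.675 nm^(-1/2)

Require ∫ |Ψ|² dx = 1 over the whole domain.
Carrying out the integral gives A² · d/2.
Setting this equal to 1 gives A² = 1/(d/2).
With d = 4.39: A² = 0.4556 and A = 0.6750.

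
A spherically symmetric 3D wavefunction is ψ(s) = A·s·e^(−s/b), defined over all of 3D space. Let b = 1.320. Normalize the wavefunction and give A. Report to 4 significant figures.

A ≈ 0.1627

We need A² ∫|f|² 4πs² ds = 1, taking the integral from 0 to ∞.
(Spherical symmetry: dV = 4πs² ds.)
Recall ∫₀^∞ s^m e^(−s/β) ds = m!·β^(m+1), ∫|ψ|² 4πs² ds = A²·(3·π·b^5).
Plugging in b = 1.320 yields A = 0.16272.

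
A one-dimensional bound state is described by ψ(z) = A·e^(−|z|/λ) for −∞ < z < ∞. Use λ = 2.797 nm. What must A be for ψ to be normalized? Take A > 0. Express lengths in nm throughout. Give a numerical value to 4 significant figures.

Normalization requires ∫|ψ|² dz = 1, integrated from −∞ to ∞.
The integral (without the A² prefactor) comes out to λ.
Setting this equal to 1 gives A² = 1/(λ).
Plugging in λ = 2.797 yields A = 0.59793.

A ≈ 0.5979 nm^(-1/2)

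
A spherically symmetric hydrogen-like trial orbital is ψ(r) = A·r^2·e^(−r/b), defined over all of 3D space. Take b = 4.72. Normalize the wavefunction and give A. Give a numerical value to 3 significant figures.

The normalization condition is ∫|ψ|² 4πr² dr = 1 from 0 to ∞.
The angular integral contributes 4π, leaving ∫₀^∞ r²|ψ|² dr.
Using ∫₀^∞ rⁿ e^(−αr) dr = n!/αⁿ⁺¹, carrying out the integral gives A² · 45·π·b^7/2.
So A² = (45·π·b^7/2)^(−1).
Plugging in b = 4.72 yields A = 0.0005206.

A ≈ 0.000521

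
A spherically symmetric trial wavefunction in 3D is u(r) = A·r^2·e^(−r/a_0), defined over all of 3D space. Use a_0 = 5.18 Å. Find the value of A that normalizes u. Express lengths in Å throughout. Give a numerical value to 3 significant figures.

Normalization requires ∫|u|² 4πr² dr = 1, integrated from 0 to ∞.
The angular integral contributes 4π, leaving ∫₀^∞ r²|u|² dr.
With ∫₀^∞ r^6 e^(−αr) dr = 6!/α^7, ∫|u|² 4πr² dr = A²·(45·π·a_0^7/2).
Substituting a_0 = 5.18 gives A² = 1.414E-7, so A = 0.0003760.

A ≈ 0.000376 Å^(-7/2)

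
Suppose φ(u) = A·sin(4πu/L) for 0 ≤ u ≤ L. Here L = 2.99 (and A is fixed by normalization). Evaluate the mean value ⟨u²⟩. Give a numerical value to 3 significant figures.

The expectation value is the |φ|²-weighted average of u^2: ∫ u^2|φ|² du.
Using sin²θ = (1 − cos 2θ)/2, since the A² factors cancel between numerator and denominator, ⟨u²⟩ = -L^2/(32·π^2) + L^2/3.
With L = 2.99, ⟨u^2⟩ = 2.952.

⟨u^2⟩ ≈ 2.95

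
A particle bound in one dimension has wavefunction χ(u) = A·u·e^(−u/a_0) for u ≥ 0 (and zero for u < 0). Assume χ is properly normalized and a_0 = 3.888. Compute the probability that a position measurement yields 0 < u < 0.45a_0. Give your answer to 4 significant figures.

P ≈ 0.06286

P = ∫_{0}^{0.45a_0} |χ(u)|² du.
With A² fixed by ∫|χ|² = 1, i.e. A² = (a_0^3/4)^(−1), substitute and integrate.
In terms of t = u/a_0 (A² and the length scale cancel between numerator and denominator), P = [∫_{0}^{0.45} t^2·e^(-2·t) dt] / [∫_{0}^{∞} t^2·e^(-2·t) dt].
Using ∫ t^2·e^(-2·t) dt = -(2·t^2 + 2·t + 1)·e^(-2·t)/4, the numerator is 1/4 - 461·e^(-9/10)/800 and the denominator is 1/4.
Evaluating gives P = 0.062857.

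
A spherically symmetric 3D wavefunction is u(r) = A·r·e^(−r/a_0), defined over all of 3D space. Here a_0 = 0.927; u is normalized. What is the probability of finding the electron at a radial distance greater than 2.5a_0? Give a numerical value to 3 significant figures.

P = ∫ |u|² 4πr² dr over r > 2.5a_0.
A² is fixed by ∫₀^∞ 4πr²|u|² dr = 1, i.e. A² = (3·π·a_0^5)^(−1).
In terms of t = r/a_0 (A², 4π and the length scale all cancel between numerator and denominator), P = [∫_{2.5}^{∞} t^4·e^(-2·t) dt] / [∫_{0}^{∞} t^4·e^(-2·t) dt].
With ∫ t^4·e^(-2·t) dt = -(t^4/2 + t^3 + 3·t^2/2 + 3·t/2 + 3/4)·e^(-2·t) + C, the region integral is 1569·e^(-5)/32 and the full one is 3/4.
This evaluates to P = 0.4405.

P ≈ 0.440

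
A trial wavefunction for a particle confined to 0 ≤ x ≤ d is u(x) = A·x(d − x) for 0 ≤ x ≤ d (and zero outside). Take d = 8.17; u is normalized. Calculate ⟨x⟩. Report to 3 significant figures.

⟨x⟩ ≈ 4.09

⟨x⟩ = ∫ x |u|² dx over the full domain.
Expanding the polynomial and integrating term by term, the ratio of the moment integral to the normalization integral gives ⟨x⟩ = d/2.
Putting d = 8.17 gives 4.085.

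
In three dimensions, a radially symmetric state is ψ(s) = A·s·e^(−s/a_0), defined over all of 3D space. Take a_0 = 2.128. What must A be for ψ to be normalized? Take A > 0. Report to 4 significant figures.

The normalization condition is ∫|ψ|² 4πs² ds = 1 from 0 to ∞.
The angular integral contributes 4π, leaving ∫₀^∞ s²|ψ|² ds.
The integral (without the A² prefactor) comes out to 3·π·a_0^5.
So A² = (3·π·a_0^5)^(−1).
With a_0 = 2.128: A² = 0.0024315 and A = 0.049310.

A ≈ 0.04931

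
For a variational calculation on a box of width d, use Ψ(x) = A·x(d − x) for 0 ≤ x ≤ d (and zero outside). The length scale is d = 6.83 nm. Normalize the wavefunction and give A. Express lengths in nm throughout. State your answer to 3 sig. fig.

A ≈ 0.0449 nm^(-5/2)

We need A² ∫|f|² dx = 1, taking the integral from 0 to d.
Carrying out the integral gives A² · d^5/30.
Plugging in d = 6.83 yields A = 0.04493.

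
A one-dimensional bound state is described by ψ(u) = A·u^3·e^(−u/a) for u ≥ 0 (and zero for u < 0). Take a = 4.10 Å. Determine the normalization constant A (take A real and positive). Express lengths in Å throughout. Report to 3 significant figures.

The normalization condition is ∫|ψ|² du = 1 from 0 to ∞.
Recall ∫₀^∞ u^m e^(−u/β) du = m!·β^(m+1), with ψ = A·u^3·e^(−u/a), the integral evaluates to A²·[45·a^7/8].
So A² = (45·a^7/8)^(−1).
With a = 4.10: A² = 0.000009128 and A = 0.003021.

A ≈ 0.00302 Å^(-7/2)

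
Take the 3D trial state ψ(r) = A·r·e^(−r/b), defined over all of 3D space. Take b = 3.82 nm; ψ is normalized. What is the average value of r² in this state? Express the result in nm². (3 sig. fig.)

⟨r^2⟩ ≈ 109 nm^2

⟨r²⟩ = ∫ r^2 |ψ|² 4πr² dr over the full domain.
Recall ∫₀^∞ r^m e^(−r/β) dr = m!·β^(m+1), evaluating both integrals, ⟨r²⟩ = 15·b^2/2.
Putting b = 3.82 gives 109.4.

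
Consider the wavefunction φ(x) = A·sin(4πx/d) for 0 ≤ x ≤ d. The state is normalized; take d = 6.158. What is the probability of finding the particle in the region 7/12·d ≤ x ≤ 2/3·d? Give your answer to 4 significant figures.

|φ|² is the probability density, so P = ∫_{7/12·d}^{2/3·d} |φ|² dx.
Since A² = 1/(d/2), this is the region integral divided by the full normalization integral.
Substituting u = x/d, A² and the length scale cancel in the ratio: P = ∫_{7/12}^{2/3} sin(4·π·u)^2 du / ∫_{0}^{1} sin(4·π·u)^2 du.
With ∫ sin(4·π·u)^2 du = u/2 - sin(4·π·u)·cos(4·π·u)/(8·π) + C, the region integral is √(3)/(16·π) + 1/24 and the full one is 1/2.
This works out to P = (√(3)/8 + π/12)/π.

P ≈ 0.1522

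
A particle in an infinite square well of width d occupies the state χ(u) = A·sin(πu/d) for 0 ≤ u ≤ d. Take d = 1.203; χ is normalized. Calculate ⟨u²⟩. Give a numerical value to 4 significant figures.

By definition ⟨u²⟩ = ∫ u^2 |χ(u)|² du.
With ∫₀^d sin²(nπu/d) du = d/2, evaluating both integrals, ⟨u²⟩ = -d^2/(2·π^2) + d^2/3.
Putting d = 1.203 gives 0.40909.

⟨u^2⟩ ≈ 0.4091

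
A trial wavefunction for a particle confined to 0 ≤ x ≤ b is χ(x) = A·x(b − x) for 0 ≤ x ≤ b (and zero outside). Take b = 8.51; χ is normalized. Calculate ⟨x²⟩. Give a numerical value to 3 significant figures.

The expectation value is the |χ|²-weighted average of x^2: ∫ x^2|χ|² dx.
Expanding the polynomial and integrating term by term, since the A² factors cancel between numerator and denominator, ⟨x²⟩ = 2·b^2/7.
With b = 8.51, ⟨x^2⟩ = 20.69.

⟨x^2⟩ ≈ 20.7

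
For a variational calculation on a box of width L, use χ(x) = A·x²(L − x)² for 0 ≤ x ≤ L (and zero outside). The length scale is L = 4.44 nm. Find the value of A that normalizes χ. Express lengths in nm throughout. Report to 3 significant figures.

We need A² ∫|f|² dx = 1, taking the integral from 0 to L.
Expanding the polynomial and integrating term by term, with χ = A·x²(L − x)², the integral evaluates to A²·[L^9/630].
So A² = (L^9/630)^(−1).
With L = 4.44: A² = 0.0009395 and A = 0.03065.

A ≈ 0.0307 nm^(-9/2)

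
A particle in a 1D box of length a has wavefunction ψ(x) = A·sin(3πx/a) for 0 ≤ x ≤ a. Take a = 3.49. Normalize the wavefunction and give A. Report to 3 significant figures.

A ≈ 0.757

The normalization condition is ∫|ψ|² dx = 1 from 0 to a.
Using sin²θ = (1 − cos 2θ)/2, the integral (without the A² prefactor) comes out to a/2.
So A² = (a/2)^(−1).
Plugging in a = 3.49 yields A = 0.7570.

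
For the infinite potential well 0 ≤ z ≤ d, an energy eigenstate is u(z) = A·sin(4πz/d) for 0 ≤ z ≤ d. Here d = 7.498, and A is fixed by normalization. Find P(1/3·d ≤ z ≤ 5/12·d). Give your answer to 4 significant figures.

|u|² is the probability density, so P = ∫_{1/3·d}^{5/12·d} |u|² dz.
Since A² = 1/(d/2), this is the region integral divided by the full normalization integral.
In terms of t = z/d (A² and the length scale cancel between numerator and denominator), P = [∫_{1/3}^{5/12} sin(4·π·t)^2 dt] / [∫_{0}^{1} sin(4·π·t)^2 dt].
Using ∫ sin(4·π·t)^2 dt = t/2 - sin(4·π·t)·cos(4·π·t)/(8·π), the numerator is √(3)/(16·π) + 1/24 and the denominator is 1/2.
Taking the ratio, P = (√(3)/8 + π/12)/π.

P ≈ 0.1522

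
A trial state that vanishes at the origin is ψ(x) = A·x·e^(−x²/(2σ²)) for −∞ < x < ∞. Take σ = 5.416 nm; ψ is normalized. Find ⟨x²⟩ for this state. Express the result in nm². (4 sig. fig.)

The expectation value is the |ψ|²-weighted average of x^2: ∫ x^2|ψ|² dx.
Differentiating ∫e^(−αx²) dx = √(π/α) under α to get the higher moments, the ratio of the moment integral to the normalization integral gives ⟨x²⟩ = 3·σ^2/2.
Putting σ = 5.416 gives 44.000.

⟨x^2⟩ ≈ 44.00 nm^2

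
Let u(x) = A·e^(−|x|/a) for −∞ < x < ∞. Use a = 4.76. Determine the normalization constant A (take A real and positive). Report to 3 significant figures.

Normalization requires ∫|u|² dx = 1, integrated from −∞ to ∞.
The integral (without the A² prefactor) comes out to a.
Setting this equal to 1 gives A² = 1/(a).
With a = 4.76: A² = 0.2101 and A = 0.4583.

A ≈ 0.458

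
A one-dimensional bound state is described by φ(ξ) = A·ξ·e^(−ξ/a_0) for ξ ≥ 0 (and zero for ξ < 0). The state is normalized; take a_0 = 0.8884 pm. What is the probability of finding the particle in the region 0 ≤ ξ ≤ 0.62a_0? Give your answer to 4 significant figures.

P ≈ 0.1293

|φ|² is the probability density, so P = ∫_{0}^{0.62a_0} |φ|² dξ.
With A² fixed by ∫|φ|² = 1, i.e. A² = (a_0^3/4)^(−1), substitute and integrate.
Substituting u = ξ/a_0, A² and the length scale cancel in the ratio: P = ∫_{0}^{0.62} u^2·e^(-2·u) du / ∫_{0}^{∞} u^2·e^(-2·u) du.
Using ∫ u^2·e^(-2·u) du = -(2·u^2 + 2·u + 1)·e^(-2·u)/4, the numerator is 1/4 - 3761·e^(-31/25)/5000 and the denominator is 1/4.
The result is P = 0.12930.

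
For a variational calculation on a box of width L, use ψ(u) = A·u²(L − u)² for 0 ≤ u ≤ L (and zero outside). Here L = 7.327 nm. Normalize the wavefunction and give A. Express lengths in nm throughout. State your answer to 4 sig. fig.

A ≈ 0.003217 nm^(-9/2)

We need A² ∫|f|² du = 1, taking the integral from 0 to L.
Expanding the polynomial and integrating term by term, the integral (without the A² prefactor) comes out to L^9/630.
Substituting L = 7.327 gives A² = 0.000010352, so A = 0.0032174.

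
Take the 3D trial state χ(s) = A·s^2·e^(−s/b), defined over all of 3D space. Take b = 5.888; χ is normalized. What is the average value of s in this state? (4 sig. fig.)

⟨s⟩ ≈ 20.61

The expectation value is the |χ|²-weighted average of s: ∫ s|χ|² 4πs² ds.
Recall ∫₀^∞ s^m e^(−s/β) ds = m!·β^(m+1), since the A² factors cancel between numerator and denominator, ⟨s⟩ = 7·b/2.
With b = 5.888, ⟨s⟩ = 20.608.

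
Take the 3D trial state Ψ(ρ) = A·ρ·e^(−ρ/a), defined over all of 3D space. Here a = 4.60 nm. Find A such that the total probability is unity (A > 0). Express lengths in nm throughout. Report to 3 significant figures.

Require ∫ |Ψ|² 4πρ² dρ = 1 over the whole domain.
The angular integral contributes 4π, leaving ∫₀^∞ ρ²|Ψ|² dρ.
With ∫₀^∞ ρ^4 e^(−αρ) dρ = 4!/α^5, carrying out the integral gives A² · 3·π·a^5.
With a = 4.60: A² = 0.00005152 and A = 0.007177.

A ≈ 0.00718 nm^(-5/2)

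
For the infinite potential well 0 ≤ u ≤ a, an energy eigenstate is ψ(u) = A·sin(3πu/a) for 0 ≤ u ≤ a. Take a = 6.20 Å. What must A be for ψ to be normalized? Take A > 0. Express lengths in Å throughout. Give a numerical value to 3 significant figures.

The normalization condition is ∫|ψ|² du = 1 from 0 to a.
With ∫₀^a sin²(nπu/a) du = a/2, carrying out the integral gives A² · a/2.
So A² = (a/2)^(−1).
With a = 6.20: A² = 0.3226 and A = 0.5680.

A ≈ 0.568 Å^(-1/2)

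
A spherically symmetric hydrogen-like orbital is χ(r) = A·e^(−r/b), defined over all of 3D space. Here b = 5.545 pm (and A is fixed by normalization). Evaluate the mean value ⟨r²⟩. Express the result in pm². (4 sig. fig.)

⟨r^2⟩ ≈ 92.24 pm^2

By definition ⟨r²⟩ = ∫ r^2 |χ(r)|² 4πr² dr.
With ∫₀^∞ r^4 e^(−αr) dr = 4!/α^5, since the A² factors cancel between numerator and denominator, ⟨r²⟩ = 3·b^2.
With b = 5.545, ⟨r^2⟩ = 92.241.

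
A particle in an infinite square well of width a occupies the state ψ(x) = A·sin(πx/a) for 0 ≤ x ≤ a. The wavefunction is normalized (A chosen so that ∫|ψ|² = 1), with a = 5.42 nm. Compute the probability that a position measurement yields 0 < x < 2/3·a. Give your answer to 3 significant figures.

P ≈ 0.804

The probability is P = ∫ |ψ|² dx over [0, 2/3·a].
The normalization integral ∫|ψ|²dx over the whole domain equals a/2·A², and A² cancels in the ratio.
In terms of u = x/a (A² and the length scale cancel between numerator and denominator), P = [∫_{0}^{2/3} sin(π·u)^2 du] / [∫_{0}^{1} sin(π·u)^2 du].
Using ∫ sin(π·u)^2 du = u/2 - sin(2·π·u)/(4·π), the numerator is √(3)/(8·π) + 1/3 and the denominator is 1/2.
Evaluating gives P = √(3)/(4·π) + 2/3.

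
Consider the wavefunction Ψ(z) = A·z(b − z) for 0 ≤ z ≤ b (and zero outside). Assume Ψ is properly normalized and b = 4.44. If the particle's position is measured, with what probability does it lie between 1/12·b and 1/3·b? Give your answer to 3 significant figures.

P = ∫_{1/12·b}^{1/3·b} |Ψ(z)|² dz.
With A² fixed by ∫|Ψ|² = 1, i.e. A² = (b^5/30)^(−1), substitute and integrate.
Let u = z/b; then A² and the length scale cancel, so P = ∫_{1/12}^{1/3} u^2·(1 - u)^2 du ÷ ∫_{0}^{1} u^2·(1 - u)^2 du.
With ∫ u^2·(1 - u)^2 du = u^3·(6·u^2 - 15·u + 10)/30 + C, the region integral is ≈ 0.0068263 and the full one is 1/30.
The result is P = 0.2048.

P ≈ 0.205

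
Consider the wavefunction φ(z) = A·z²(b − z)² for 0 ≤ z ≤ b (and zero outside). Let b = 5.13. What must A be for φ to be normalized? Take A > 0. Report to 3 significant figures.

Require ∫ |φ|² dz = 1 over the whole domain.
Expanding the polynomial and integrating term by term, carrying out the integral gives A² · b^9/630.
So A² = (b^9/630)^(−1).
Plugging in b = 5.13 yields A = 0.01600.

A ≈ 0.0160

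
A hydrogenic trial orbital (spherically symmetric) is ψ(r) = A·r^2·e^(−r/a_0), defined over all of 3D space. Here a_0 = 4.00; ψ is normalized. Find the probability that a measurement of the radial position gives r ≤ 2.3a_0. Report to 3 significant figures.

P ≈ 0.182

With dV = 4πr²dr, the probability is ∫|ψ|² dV over r ≤ 2.3a_0.
The full normalization integral is A²·[45·π·a_0^7/2] = 1, fixing A².
Substituting u = r/a_0, A², 4π and the length scale all cancel in the ratio: P = ∫_{0}^{2.3} u^6·e^(-2·u) du / ∫_{0}^{∞} u^6·e^(-2·u) du.
Using ∫ u^6·e^(-2·u) du = -(4·u^6 + 12·u^5 + 30·u^4 + 60·u^3 + 90·u^2 + 90·u + 45)·e^(-2·u)/8, the numerator is ≈ 1.0236 and the denominator is 45/8.
This evaluates to P = 0.1820.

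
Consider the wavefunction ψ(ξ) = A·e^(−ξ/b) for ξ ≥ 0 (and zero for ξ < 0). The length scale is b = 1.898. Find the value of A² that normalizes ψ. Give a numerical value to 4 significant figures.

A^2 ≈ 1.054

Require ∫ |ψ|² dξ = 1 over the whole domain.
Recall ∫₀^∞ ξ^m e^(−ξ/β) dξ = m!·β^(m+1), with ψ = A·e^(−ξ/b), the integral evaluates to A²·[b/2].
So A² = (b/2)^(−1).
Substituting b = 1.898 gives A² = 1.0537, so A = 1.0265.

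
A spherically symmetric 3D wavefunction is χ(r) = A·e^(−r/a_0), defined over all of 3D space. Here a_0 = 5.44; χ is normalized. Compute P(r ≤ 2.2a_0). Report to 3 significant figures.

With dV = 4πr²dr, the probability is ∫|χ|² dV over r ≤ 2.2a_0.
A² is fixed by ∫₀^∞ 4πr²|χ|² dr = 1, i.e. A² = (π·a_0^3)^(−1).
Let u = r/a_0; then A², 4π and the length scale all cancel, so P = ∫_{0}^{2.2} u^2·e^(-2·u) du ÷ ∫_{0}^{∞} u^2·e^(-2·u) du.
Using ∫ u^2·e^(-2·u) du = -(2·u^2 + 2·u + 1)·e^(-2·u)/4, the numerator is 1/4 - 377·e^(-22/5)/100 and the denominator is 1/4.
This evaluates to P = 0.8149.

P ≈ 0.815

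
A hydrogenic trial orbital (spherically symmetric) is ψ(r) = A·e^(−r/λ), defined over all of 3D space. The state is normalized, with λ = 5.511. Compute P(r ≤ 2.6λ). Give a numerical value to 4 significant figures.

Integrate the radial probability density 4πr²|ψ|² over r ≤ 2.6λ.
A² is fixed by ∫₀^∞ 4πr²|ψ|² dr = 1, i.e. A² = (π·λ^3)^(−1).
Substituting u = r/λ, A², 4π and the length scale all cancel in the ratio: P = ∫_{0}^{2.6} u^2·e^(-2·u) du / ∫_{0}^{∞} u^2·e^(-2·u) du.
With ∫ u^2·e^(-2·u) du = -(2·u^2 + 2·u + 1)·e^(-2·u)/4 + C, the region integral is 1/4 - 493·e^(-26/5)/100 and the full one is 1/4.
Taking the ratio yields P = 0.89121.

P ≈ 0.8912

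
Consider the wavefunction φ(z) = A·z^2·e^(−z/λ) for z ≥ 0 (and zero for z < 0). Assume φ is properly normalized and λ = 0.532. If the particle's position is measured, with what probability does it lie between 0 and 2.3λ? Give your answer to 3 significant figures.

P ≈ 0.487

The probability is P = ∫ |φ|² dz over [0, 2.3λ].
With A² fixed by ∫|φ|² = 1, i.e. A² = (3·λ^5/4)^(−1), substitute and integrate.
Substituting u = z/λ, A² and the length scale cancel in the ratio: P = ∫_{0}^{2.3} u^4·e^(-2·u) du / ∫_{0}^{∞} u^4·e^(-2·u) du.
An antiderivative of u^4·e^(-2·u) is -(u^4/2 + u^3 + 3·u^2/2 + 3·u/2 + 3/4)·e^(-2·u); evaluating from 0 to 2.3 gives ≈ 0.36507, while the full integral is 3/4.
The result is P = 0.4868.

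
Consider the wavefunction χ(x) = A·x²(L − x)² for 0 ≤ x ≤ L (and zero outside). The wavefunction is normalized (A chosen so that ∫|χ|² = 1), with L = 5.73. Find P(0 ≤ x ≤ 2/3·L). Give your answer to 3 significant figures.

The probability is P = ∫ |χ|² dx over [0, 2/3·L].
Since A² = 1/(L^9/630), this is the region integral divided by the full normalization integral.
Let u = x/L; then A² and the length scale cancel, so P = ∫_{0}^{2/3} u^4·(1 - u)^4 du ÷ ∫_{0}^{1} u^4·(1 - u)^4 du.
With ∫ u^4·(1 - u)^4 du = u^5·(70·u^4 - 315·u^3 + 540·u^2 - 420·u + 126)/630 + C, the region integral is ≈ 0.0013574 and the full one is 1/630.
Taking the ratio, P = 0.8552.

P ≈ 0.855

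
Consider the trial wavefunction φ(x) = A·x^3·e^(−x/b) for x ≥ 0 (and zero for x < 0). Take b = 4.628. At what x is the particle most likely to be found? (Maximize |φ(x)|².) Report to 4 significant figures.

x ≈ 13.88

Set d/dx [|φ(x)|²] = 0 and solve for x > 0.
This gives x = 3·b.
With b = 4.628, the most probable position is 13.884.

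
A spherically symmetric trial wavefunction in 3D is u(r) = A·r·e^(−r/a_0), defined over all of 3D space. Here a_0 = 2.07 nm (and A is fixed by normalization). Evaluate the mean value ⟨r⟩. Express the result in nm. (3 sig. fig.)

By definition ⟨r⟩ = ∫ r |u(r)|² 4πr² dr.
Evaluating both integrals, ⟨r⟩ = 5·a_0/2.
With a_0 = 2.07, ⟨r⟩ = 5.175.

⟨r⟩ ≈ 5.18 nm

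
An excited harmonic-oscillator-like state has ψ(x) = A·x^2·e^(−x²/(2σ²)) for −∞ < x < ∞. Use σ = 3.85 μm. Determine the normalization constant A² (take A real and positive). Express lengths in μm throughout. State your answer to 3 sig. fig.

Normalization requires ∫|ψ|² dx = 1, integrated from −∞ to ∞.
With ∫_{−∞}^{∞} x^(2m) e^(−αx²) dx = (2m−1)!!·√π / (2^m α^(m+1/2)), carrying out the integral gives A² · 3·√(π)·σ^5/4.
With σ = 3.85: A² = 0.0008893 and A = 0.02982.

A^2 ≈ 0.000889 μm^(-5)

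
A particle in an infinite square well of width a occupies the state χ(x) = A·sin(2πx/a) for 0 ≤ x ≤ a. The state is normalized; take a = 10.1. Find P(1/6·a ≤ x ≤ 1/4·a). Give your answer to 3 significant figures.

The probability is P = ∫ |χ|² dx over [1/6·a, 1/4·a].
Since A² = 1/(a/2), this is the region integral divided by the full normalization integral.
Substituting u = x/a, A² and the length scale cancel in the ratio: P = ∫_{1/6}^{1/4} sin(2·π·u)^2 du / ∫_{0}^{1} sin(2·π·u)^2 du.
An antiderivative of sin(2·π·u)^2 is u/2 - sin(4·π·u)/(8·π); evaluating from 1/6 to 1/4 gives √(3)/(16·π) + 1/24, while the full integral is 1/2.
Evaluating gives P = (√(3)/8 + π/12)/π.

P ≈ 0.152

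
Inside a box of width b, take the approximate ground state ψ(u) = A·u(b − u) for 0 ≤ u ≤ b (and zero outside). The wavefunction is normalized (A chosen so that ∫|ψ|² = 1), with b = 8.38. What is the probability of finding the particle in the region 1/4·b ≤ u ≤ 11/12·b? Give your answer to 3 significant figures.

The probability is P = ∫ |ψ|² du over [1/4·b, 11/12·b].
Since A² = 1/(b^5/30), this is the region integral divided by the full normalization integral.
Let t = u/b; then A² and the length scale cancel, so P = ∫_{1/4}^{11/12} t^2·(1 - t)^2 dt ÷ ∫_{0}^{1} t^2·(1 - t)^2 dt.
With ∫ t^2·(1 - t)^2 dt = t^3·(6·t^2 - 15·t + 10)/30 + C, the region integral is ≈ 0.029713 and the full one is 1/30.
Evaluating gives P = 4621/5184.

P ≈ 0.891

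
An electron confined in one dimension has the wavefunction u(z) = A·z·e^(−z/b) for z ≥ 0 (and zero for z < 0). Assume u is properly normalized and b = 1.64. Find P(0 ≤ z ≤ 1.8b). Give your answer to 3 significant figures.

P = ∫_{0}^{1.8b} |u(z)|² dz.
The normalization integral ∫|u|²dz over the whole domain equals b^3/4·A², and A² cancels in the ratio.
Let t = z/b; then A² and the length scale cancel, so P = ∫_{0}^{1.8} t^2·e^(-2·t) dt ÷ ∫_{0}^{∞} t^2·e^(-2·t) dt.
With ∫ t^2·e^(-2·t) dt = -(2·t^2 + 2·t + 1)·e^(-2·t)/4 + C, the region integral is 1/4 - 277·e^(-18/5)/100 and the full one is 1/4.
Evaluating gives P = 0.6973.

P ≈ 0.697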